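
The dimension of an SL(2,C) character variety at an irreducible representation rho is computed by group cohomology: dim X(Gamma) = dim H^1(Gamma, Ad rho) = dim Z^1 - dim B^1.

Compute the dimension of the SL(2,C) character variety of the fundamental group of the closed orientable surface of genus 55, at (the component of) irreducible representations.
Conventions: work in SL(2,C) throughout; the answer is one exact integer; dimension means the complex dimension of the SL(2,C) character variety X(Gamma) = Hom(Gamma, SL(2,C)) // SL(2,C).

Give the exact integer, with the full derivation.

pi_1 of the closed genus-55 surface has 110 generators bound by the single product-of-commutators relator.
A cocycle assigns one sl_2 vector per generator subject to the relator condition d_2(z) = 0: dim of the unconstrained space is 3*2g = 330.
At an irreducible rho, H^2 = coker(d_2) vanishes (Poincare duality: H^2 is dual to H^0 = invariants = 0), so d_2 is surjective onto sl_2 and dim Z^1 = 330 - 3 = 327.
Coboundaries contribute dim B^1 = 3 (injective at irreducible rho).
dim X = dim H^1 = 327 - 3 = 324.

324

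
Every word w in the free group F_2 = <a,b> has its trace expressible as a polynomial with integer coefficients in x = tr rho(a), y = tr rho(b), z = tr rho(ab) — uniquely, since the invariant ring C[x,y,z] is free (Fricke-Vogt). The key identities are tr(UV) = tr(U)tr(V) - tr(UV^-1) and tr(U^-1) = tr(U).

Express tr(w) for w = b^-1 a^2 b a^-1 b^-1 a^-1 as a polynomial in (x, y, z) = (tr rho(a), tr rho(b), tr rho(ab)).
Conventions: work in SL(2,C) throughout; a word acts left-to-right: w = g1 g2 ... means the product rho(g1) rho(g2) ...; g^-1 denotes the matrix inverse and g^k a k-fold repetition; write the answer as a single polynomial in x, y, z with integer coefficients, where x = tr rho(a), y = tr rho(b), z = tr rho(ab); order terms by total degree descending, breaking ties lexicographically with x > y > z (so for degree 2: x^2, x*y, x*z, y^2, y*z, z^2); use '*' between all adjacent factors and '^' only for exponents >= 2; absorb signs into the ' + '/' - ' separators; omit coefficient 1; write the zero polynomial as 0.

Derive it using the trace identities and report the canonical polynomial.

reduce: tr(a^2) = tr(a) tr(a) - tr(1)  (reduce the a square) = x^2 - 2
tr(a^2 b) = tr(a) tr(b a) - tr(b)  (reduce the a square) = x*z - y
reduce: tr(b^-1 a^2) = tr(a^2) tr(b) - tr(a^2 b)  (eliminate b^-1) = x^2*y - x*z - y
reduce: tr(a^2 b a) = tr(a) tr(b a^2) - tr(b a)  (reduce the a square) = x^2*z - x*y - z
tr(b a b a) = tr(a b) tr(a b) - tr(1)  (split on a) = z^2 - 2
reduce: tr(b a b) = tr(b) tr(a b) - tr(a)  (reduce the b square) = y*z - x
reduce: tr(a^2 b a b) = tr(a) tr(b a b a) - tr(b a b)  (reduce the a square) = x*z^2 - y*z - x
tr(a^2 b a b^-1) = tr(a^2 b a) tr(b) - tr(a^2 b a b)  (eliminate b^-1) = x^2*y*z - x*y^2 - x*z^2 + x
tr(b^-2 a^2 b a) = tr(a^2 b a b^-1) tr(b) - tr(a^2 b a)  (eliminate b^-1) = x^2*y^2*z - x*y^3 - x*y*z^2 - x^2*z + 2*x*y + z
tr(b^-1 a^2 b a^-1 b^-1) = tr(b^-2 a^2 b) tr(a) - tr(b^-2 a^2 b a)  (eliminate a^-1) = -x^2*y^2*z + x^3*y + x*y^3 + x*y*z^2 - 3*x*y - z
tr(a^3) = tr(a) tr(a^2) - tr(a)  (reduce the a square) = x^3 - 3*x
tr(b a^3 b) = tr(b) tr(a^3 b) - tr(a^3)  (reduce the b square) = x^2*y*z - x^3 - x*y^2 - y*z + 3*x
tr(b a^3 b a) = tr(a) tr(b a b a^2) - tr(b a b a)  (reduce the a square) = x^2*z^2 - x*y*z - x^2 - z^2 + 2
so tr(a^2 b a^-1 b a) = tr(b a^3 b) tr(a) - tr(b a^3 b a)  (eliminate a^-1) = x^3*y*z - x^4 - x^2*y^2 - x^2*z^2 + 4*x^2 + z^2 - 2
so tr(b a b a^2 b) = tr(b) tr(a b a^2 b) - tr(a b a^2)  (reduce the b square) = x*y*z^2 - x^2*z - y^2*z + z
so tr(b a b a b a) = tr(a b a b) tr(a b) - tr(b a)  (split on a) = z^3 - 3*z
reduce: tr(b a b a b) = tr(b) tr(a b a b) - tr(a b a)  (reduce the b square) = y*z^2 - x*z - y
reduce: tr(b a b a^2 b a) = tr(a) tr(b a b a b a) - tr(b a b a b)  (reduce the a square) = x*z^3 - y*z^2 - 2*x*z + y
tr(a^2 b a^-1 b a b) = tr(b a b a^2 b) tr(a) - tr(b a b a^2 b a)  (eliminate a^-1) = x^2*y*z^2 - x^3*z - x*y^2*z - x*z^3 + y*z^2 + 3*x*z - y
so tr(a b^-1 a^2 b a^-1 b) = tr(a^2 b a^-1 b a) tr(b) - tr(a^2 b a^-1 b a b)  (eliminate b^-1) = x^3*y^2*z - x^4*y - x^2*y^3 - 2*x^2*y*z^2 + x^3*z + x*y^2*z + x*z^3 + 4*x^2*y - 3*x*z - y
tr(b^-1 a^2 b a^-1 b^-1 a) = tr(a b^-1 a^2 b a^-1) tr(b) - tr(a b^-1 a^2 b a^-1 b)  (eliminate b^-1) = -x^3*y^2*z + x^4*y + x^2*y^3 + 2*x^2*y*z^2 - x^3*z - x*y^2*z - x*z^3 - 3*x^2*y + 3*x*z - y
tr(b^-1 a^2 b a^-1 b^-1 a^-1) = tr(b^-1 a^2 b a^-1 b^-1) tr(a) - tr(b^-1 a^2 b a^-1 b^-1 a)  (eliminate a^-1) = -x^2*y*z^2 + x^3*z + x*y^2*z + x*z^3 - 4*x*z + y

-x^2*y*z^2 + x^3*z + x*y^2*z + x*z^3 - 4*x*z + y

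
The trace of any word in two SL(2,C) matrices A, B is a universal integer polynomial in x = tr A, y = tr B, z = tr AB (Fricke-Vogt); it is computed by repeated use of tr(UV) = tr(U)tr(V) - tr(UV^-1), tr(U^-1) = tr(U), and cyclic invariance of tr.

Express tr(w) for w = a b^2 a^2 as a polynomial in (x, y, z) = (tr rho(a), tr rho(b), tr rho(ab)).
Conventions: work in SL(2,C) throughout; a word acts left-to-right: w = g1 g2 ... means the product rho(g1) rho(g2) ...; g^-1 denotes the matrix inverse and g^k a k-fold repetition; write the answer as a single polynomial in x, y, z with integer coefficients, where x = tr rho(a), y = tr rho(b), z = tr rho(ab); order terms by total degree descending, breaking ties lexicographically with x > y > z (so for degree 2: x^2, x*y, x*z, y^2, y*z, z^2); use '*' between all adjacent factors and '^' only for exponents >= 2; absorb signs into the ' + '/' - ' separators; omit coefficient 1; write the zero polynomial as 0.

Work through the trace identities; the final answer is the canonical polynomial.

x^2*y*z - x^3 - x*y^2 - y*z + 3*x

next, tr(b^2 a) = tr(b) tr(a b) - tr(a)   [square of b] = y*z - x
next, tr(b^2) = tr(b) tr(b) - tr(1)   [square of b] = y^2 - 2
tr(b^2 a^2) = tr(a) tr(b^2 a) - tr(b^2)   [square of a] = x*y*z - x^2 - y^2 + 2
tr(a b^2 a^2) = tr(a) tr(b^2 a^2) - tr(b^2 a)   [square of a] = x^2*y*z - x^3 - x*y^2 - y*z + 3*x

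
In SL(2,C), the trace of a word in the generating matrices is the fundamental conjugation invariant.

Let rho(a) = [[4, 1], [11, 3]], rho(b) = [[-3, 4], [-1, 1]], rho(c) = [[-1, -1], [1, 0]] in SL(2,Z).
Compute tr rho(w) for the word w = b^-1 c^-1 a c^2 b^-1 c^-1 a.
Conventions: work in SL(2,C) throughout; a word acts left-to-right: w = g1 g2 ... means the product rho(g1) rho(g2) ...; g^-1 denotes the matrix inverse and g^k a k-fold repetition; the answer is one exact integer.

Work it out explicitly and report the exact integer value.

rho(b^-1) = [[1, -4], [1, -3]]
... * rho(c^-1) = [[0, 1], [-1, -1]]  ->  [[4, 5], [3, 4]]
... * rho(a) = [[4, 1], [11, 3]]  ->  [[71, 19], [56, 15]]
... * rho(c) = [[-1, -1], [1, 0]]  ->  [[-52, -71], [-41, -56]]
... * rho(c) = [[-1, -1], [1, 0]]  ->  [[-19, 52], [-15, 41]]
... * rho(b^-1) = [[1, -4], [1, -3]]  ->  [[33, -80], [26, -63]]
... * rho(c^-1) = [[0, 1], [-1, -1]]  ->  [[80, 113], [63, 89]]
... * rho(a) = [[4, 1], [11, 3]]  ->  [[1563, 419], [1231, 330]]
tr = 1563 + 330 = 1893

1893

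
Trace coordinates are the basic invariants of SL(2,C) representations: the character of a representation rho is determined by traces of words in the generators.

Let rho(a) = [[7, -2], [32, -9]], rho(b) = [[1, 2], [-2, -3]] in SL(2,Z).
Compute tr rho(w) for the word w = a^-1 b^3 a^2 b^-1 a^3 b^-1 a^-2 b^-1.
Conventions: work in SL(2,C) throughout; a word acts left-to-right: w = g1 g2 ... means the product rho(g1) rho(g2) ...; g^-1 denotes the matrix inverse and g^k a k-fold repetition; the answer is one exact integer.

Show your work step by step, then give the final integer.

-3623559998

rho(a^-1) = [[-9, 2], [-32, 7]]
... * rho(b) = [[1, 2], [-2, -3]]  ->  [[-13, -24], [-46, -85]]
... * rho(b) = [[1, 2], [-2, -3]]  ->  [[35, 46], [124, 163]]
... * rho(b) = [[1, 2], [-2, -3]]  ->  [[-57, -68], [-202, -241]]
... * rho(a) = [[7, -2], [32, -9]]  ->  [[-2575, 726], [-9126, 2573]]
... * rho(a) = [[7, -2], [32, -9]]  ->  [[5207, -1384], [18454, -4905]]
... * rho(b^-1) = [[-3, -2], [2, 1]]  ->  [[-18389, -11798], [-65172, -41813]]
... * rho(a) = [[7, -2], [32, -9]]  ->  [[-506259, 142960], [-1794220, 506661]]
... * rho(a) = [[7, -2], [32, -9]]  ->  [[1030907, -274122], [3653612, -971509]]
... * rho(a) = [[7, -2], [32, -9]]  ->  [[-1555555, 405284], [-5513004, 1436357]]
... * rho(b^-1) = [[-3, -2], [2, 1]]  ->  [[5477233, 3516394], [19411726, 12462365]]
... * rho(a^-1) = [[-9, 2], [-32, 7]]  ->  [[-161819705, 35569224], [-573501214, 126060007]]
... * rho(a^-1) = [[-9, 2], [-32, 7]]  ->  [[318162177, -74654842], [1127590702, -264582379]]
... * rho(b^-1) = [[-3, -2], [2, 1]]  ->  [[-1103796215, -710979196], [-3911936864, -2519763783]]
tr = -1103796215 + -2519763783 = -3623559998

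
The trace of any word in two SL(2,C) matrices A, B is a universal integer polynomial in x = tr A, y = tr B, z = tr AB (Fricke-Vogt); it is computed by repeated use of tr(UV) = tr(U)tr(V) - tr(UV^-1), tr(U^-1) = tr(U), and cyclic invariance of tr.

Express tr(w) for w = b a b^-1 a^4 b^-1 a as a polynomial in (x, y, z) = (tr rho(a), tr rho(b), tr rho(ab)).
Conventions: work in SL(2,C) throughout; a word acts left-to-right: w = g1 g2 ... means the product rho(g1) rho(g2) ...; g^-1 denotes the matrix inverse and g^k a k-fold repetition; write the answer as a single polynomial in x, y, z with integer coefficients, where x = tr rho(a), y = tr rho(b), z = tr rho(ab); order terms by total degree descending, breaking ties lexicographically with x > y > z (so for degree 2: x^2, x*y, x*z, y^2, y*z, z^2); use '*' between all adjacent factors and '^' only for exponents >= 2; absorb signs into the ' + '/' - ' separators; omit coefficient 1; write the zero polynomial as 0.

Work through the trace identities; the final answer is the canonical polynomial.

trace(b a^2) = trace(a) trace(b a) - trace(b)  (reduce the a square) = x*z - y
and trace(a b a^2) = trace(a) trace(b a^2) - trace(b a)  (reduce the a square) = x^2*z - x*y - z
trace(a b a^3) = trace(a) trace(a b a^2) - trace(a b a)  (reduce the a square) = x^3*z - x^2*y - 2*x*z + y
next, trace(b a^5) = trace(a) trace(a b a^3) - trace(a b a^2)  (reduce the a square) = x^4*z - x^3*y - 3*x^2*z + 2*x*y + z
trace(a b a^5) = trace(a) trace(b a^5) - trace(b a^4)  (reduce the a square) = x^5*z - x^4*y - 4*x^3*z + 3*x^2*y + 3*x*z - y
trace(b a b a) = trace(a b) trace(a b) - trace(1)  (split on a) = z^2 - 2
trace(b a b) = trace(b) trace(a b) - trace(a)  (reduce the b square) = y*z - x
trace(a b a b a) = trace(a) trace(b a b a) - trace(b a b)  (reduce the a square) = x*z^2 - y*z - x
next, trace(b a b a^3) = trace(a) trace(a b a b a) - trace(a b a b)  (reduce the a square) = x^2*z^2 - x*y*z - x^2 - z^2 + 2
trace(b a b a^4) = trace(a) trace(b a b a^3) - trace(b a b a^2)  (reduce the a square) = x^3*z^2 - x^2*y*z - x^3 - 2*x*z^2 + y*z + 3*x
trace(a b a^5 b) = trace(a) trace(b a b a^4) - trace(b a b a^3)  (reduce the a square) = x^4*z^2 - x^3*y*z - x^4 - 3*x^2*z^2 + 2*x*y*z + 4*x^2 + z^2 - 2
trace(a^4 b^-1 a b a) = trace(a b a^5) trace(b) - trace(a b a^5 b)  (eliminate b^-1) = x^5*y*z - x^4*y^2 - x^4*z^2 - 3*x^3*y*z + x^4 + 3*x^2*y^2 + 3*x^2*z^2 + x*y*z - 4*x^2 - y^2 - z^2 + 2
and trace(b a b a b a) = trace(b a) trace(b a b a) - trace(b^-1 a^-1)  (split on b) = z^3 - 3*z
trace(b a b a b) = trace(b) trace(a b a b) - trace(a b a)  (reduce the b square) = y*z^2 - x*z - y
next, trace(b a b a b a^2) = trace(a) trace(b a b a b a) - trace(b a b a b)  (reduce the a square) = x*z^3 - y*z^2 - 2*x*z + y
trace(a b a b a b a^2) = trace(a) trace(b a b a b a^2) - trace(b a b a b a)  (reduce the a square) = x^2*z^3 - x*y*z^2 - 2*x^2*z - z^3 + x*y + 3*z
trace(a b a b a^4 b) = trace(a) trace(a b a b a b a^2) - trace(a b a b a b a)  (reduce the a square) = x^3*z^3 - x^2*y*z^2 - 2*x^3*z - 2*x*z^3 + x^2*y + y*z^2 + 5*x*z - y
trace(a^4 b^-1 a b a b) = trace(a b a b a^4) trace(b) - trace(a b a b a^4 b)  (eliminate b^-1) = x^4*y*z^2 - x^3*y^2*z - x^3*z^3 - x^4*y - 2*x^2*y*z^2 + 2*x^3*z + 2*x*y^2*z + 2*x*z^3 + 3*x^2*y - 5*x*z - y
trace(b a b^-1 a^4 b^-1 a) = trace(a^4 b^-1 a b a) trace(b) - trace(a^4 b^-1 a b a b)  (eliminate b^-1) = x^5*y^2*z - x^4*y^3 - 2*x^4*y*z^2 - 2*x^3*y^2*z + x^3*z^3 + 2*x^4*y + 3*x^2*y^3 + 5*x^2*y*z^2 - 2*x^3*z - x*y^2*z - 2*x*z^3 - 7*x^2*y - y^3 - y*z^2 + 5*x*z + 3*y

x^5*y^2*z - x^4*y^3 - 2*x^4*y*z^2 - 2*x^3*y^2*z + x^3*z^3 + 2*x^4*y + 3*x^2*y^3 + 5*x^2*y*z^2 - 2*x^3*z - x*y^2*z - 2*x*z^3 - 7*x^2*y - y^3 - y*z^2 + 5*x*z + 3*y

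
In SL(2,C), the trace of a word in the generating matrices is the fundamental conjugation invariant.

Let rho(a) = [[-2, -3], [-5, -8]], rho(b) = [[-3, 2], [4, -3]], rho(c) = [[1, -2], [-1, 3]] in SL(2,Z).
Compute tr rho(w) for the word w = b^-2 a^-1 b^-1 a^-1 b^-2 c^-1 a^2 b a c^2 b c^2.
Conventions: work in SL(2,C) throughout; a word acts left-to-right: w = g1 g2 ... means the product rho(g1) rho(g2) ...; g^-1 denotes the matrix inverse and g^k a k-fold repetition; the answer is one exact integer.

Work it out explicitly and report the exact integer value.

rho(b^-1) = [[-3, -2], [-4, -3]]
... * rho(b^-1) = [[-3, -2], [-4, -3]]  ->  [[17, 12], [24, 17]]
... * rho(a^-1) = [[-8, 3], [5, -2]]  ->  [[-76, 27], [-107, 38]]
... * rho(b^-1) = [[-3, -2], [-4, -3]]  ->  [[120, 71], [169, 100]]
... * rho(a^-1) = [[-8, 3], [5, -2]]  ->  [[-605, 218], [-852, 307]]
... * rho(b^-1) = [[-3, -2], [-4, -3]]  ->  [[943, 556], [1328, 783]]
... * rho(b^-1) = [[-3, -2], [-4, -3]]  ->  [[-5053, -3554], [-7116, -5005]]
... * rho(c^-1) = [[3, 2], [1, 1]]  ->  [[-18713, -13660], [-26353, -19237]]
... * rho(a) = [[-2, -3], [-5, -8]]  ->  [[105726, 165419], [148891, 232955]]
... * rho(a) = [[-2, -3], [-5, -8]]  ->  [[-1038547, -1640530], [-1462557, -2310313]]
... * rho(b) = [[-3, 2], [4, -3]]  ->  [[-3446479, 2844496], [-4853581, 4005825]]
... * rho(a) = [[-2, -3], [-5, -8]]  ->  [[-7329522, -12416531], [-10321963, -17485857]]
... * rho(c) = [[1, -2], [-1, 3]]  ->  [[5087009, -22590549], [7163894, -31813645]]
... * rho(c) = [[1, -2], [-1, 3]]  ->  [[27677558, -77945665], [38977539, -109768723]]
... * rho(b) = [[-3, 2], [4, -3]]  ->  [[-394815334, 289192111], [-556007509, 407261247]]
... * rho(c) = [[1, -2], [-1, 3]]  ->  [[-684007445, 1657207001], [-963268756, 2333798759]]
... * rho(c) = [[1, -2], [-1, 3]]  ->  [[-2341214446, 6339635893], [-3297067515, 8927933789]]
tr = -2341214446 + 8927933789 = 6586719343

6586719343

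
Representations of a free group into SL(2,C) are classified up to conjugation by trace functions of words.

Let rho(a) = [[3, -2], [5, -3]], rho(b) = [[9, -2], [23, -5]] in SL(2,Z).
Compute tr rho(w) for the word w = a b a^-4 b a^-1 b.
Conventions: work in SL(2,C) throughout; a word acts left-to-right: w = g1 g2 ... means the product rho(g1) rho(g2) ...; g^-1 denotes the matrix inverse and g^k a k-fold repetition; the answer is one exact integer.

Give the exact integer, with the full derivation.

rho(a) = [[3, -2], [5, -3]]
... * rho(b) = [[9, -2], [23, -5]]  ->  [[-19, 4], [-24, 5]]
... * rho(a^-1) = [[-3, 2], [-5, 3]]  ->  [[37, -26], [47, -33]]
... * rho(a^-1) = [[-3, 2], [-5, 3]]  ->  [[19, -4], [24, -5]]
... * rho(a^-1) = [[-3, 2], [-5, 3]]  ->  [[-37, 26], [-47, 33]]
... * rho(a^-1) = [[-3, 2], [-5, 3]]  ->  [[-19, 4], [-24, 5]]
... * rho(b) = [[9, -2], [23, -5]]  ->  [[-79, 18], [-101, 23]]
... * rho(a^-1) = [[-3, 2], [-5, 3]]  ->  [[147, -104], [188, -133]]
... * rho(b) = [[9, -2], [23, -5]]  ->  [[-1069, 226], [-1367, 289]]
tr = -1069 + 289 = -780

-780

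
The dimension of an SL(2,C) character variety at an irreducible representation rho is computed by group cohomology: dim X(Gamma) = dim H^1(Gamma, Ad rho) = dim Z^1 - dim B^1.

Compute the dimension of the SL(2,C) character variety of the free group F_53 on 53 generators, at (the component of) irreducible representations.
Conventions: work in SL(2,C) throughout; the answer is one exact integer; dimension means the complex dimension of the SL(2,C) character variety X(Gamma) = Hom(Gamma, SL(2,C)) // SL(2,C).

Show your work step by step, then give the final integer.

156

Gamma = F_53 has 53 generators and no relators.
Z^1(Gamma, Ad rho) = (sl_2)^53: a cocycle is a free choice of one sl_2 vector per generator, so dim Z^1 = 3*53 = 159.
dim B^1 = 3: the coboundary map is injective because an irreducible image has centralizer 0 in sl_2.
Therefore dim X = 159 - 3 = 156.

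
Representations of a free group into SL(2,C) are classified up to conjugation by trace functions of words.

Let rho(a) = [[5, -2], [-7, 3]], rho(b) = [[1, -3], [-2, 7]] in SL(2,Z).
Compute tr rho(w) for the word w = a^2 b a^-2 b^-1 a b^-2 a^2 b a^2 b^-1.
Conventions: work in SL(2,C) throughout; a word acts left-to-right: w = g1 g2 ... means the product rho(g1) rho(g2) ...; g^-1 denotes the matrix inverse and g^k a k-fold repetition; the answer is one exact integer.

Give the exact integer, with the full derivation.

rho(a) = [[5, -2], [-7, 3]]
... * rho(a) = [[5, -2], [-7, 3]]  ->  [[39, -16], [-56, 23]]
... * rho(b) = [[1, -3], [-2, 7]]  ->  [[71, -229], [-102, 329]]
... * rho(a^-1) = [[3, 2], [7, 5]]  ->  [[-1390, -1003], [1997, 1441]]
... * rho(a^-1) = [[3, 2], [7, 5]]  ->  [[-11191, -7795], [16078, 11199]]
... * rho(b^-1) = [[7, 3], [2, 1]]  ->  [[-93927, -41368], [134944, 59433]]
... * rho(a) = [[5, -2], [-7, 3]]  ->  [[-180059, 63750], [258689, -91589]]
... * rho(b^-1) = [[7, 3], [2, 1]]  ->  [[-1132913, -476427], [1627645, 684478]]
... * rho(b^-1) = [[7, 3], [2, 1]]  ->  [[-8883245, -3875166], [12762471, 5567413]]
... * rho(a) = [[5, -2], [-7, 3]]  ->  [[-17290063, 6140992], [24840464, -8822703]]
... * rho(a) = [[5, -2], [-7, 3]]  ->  [[-129437259, 53003102], [185961241, -76149037]]
... * rho(b) = [[1, -3], [-2, 7]]  ->  [[-235443463, 759333491], [338259315, -1090926982]]
... * rho(a) = [[5, -2], [-7, 3]]  ->  [[-6492551752, 2748887399], [9327785449, -3949299576]]
... * rho(a) = [[5, -2], [-7, 3]]  ->  [[-51704970553, 21231765701], [74284024277, -30503469626]]
... * rho(b^-1) = [[7, 3], [2, 1]]  ->  [[-319471262469, -133883145958], [458981230687, 192348603205]]
tr = -319471262469 + 192348603205 = -127122659264

-127122659264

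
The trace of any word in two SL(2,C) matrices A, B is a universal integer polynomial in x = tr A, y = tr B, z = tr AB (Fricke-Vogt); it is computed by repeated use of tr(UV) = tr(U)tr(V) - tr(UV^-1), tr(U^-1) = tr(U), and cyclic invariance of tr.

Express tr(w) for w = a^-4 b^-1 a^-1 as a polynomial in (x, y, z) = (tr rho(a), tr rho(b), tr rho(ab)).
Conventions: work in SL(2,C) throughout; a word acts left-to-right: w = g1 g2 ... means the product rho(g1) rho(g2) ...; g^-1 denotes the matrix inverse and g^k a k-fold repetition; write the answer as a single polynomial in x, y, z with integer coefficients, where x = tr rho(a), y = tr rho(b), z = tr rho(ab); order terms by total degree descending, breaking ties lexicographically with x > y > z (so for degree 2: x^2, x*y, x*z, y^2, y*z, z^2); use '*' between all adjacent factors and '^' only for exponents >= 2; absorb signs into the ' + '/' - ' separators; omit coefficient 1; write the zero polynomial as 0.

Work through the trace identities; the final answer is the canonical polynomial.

x^4*z - x^3*y - 3*x^2*z + 2*x*y + z

and tr(a^-1) = tr(a) = x
tr(a^-2) = tr(a^-1) * tr(a) - tr(1)  (eliminate a^-1) = x^2 - 2
next, tr(a^-3) = tr(a^-2) * tr(a) - tr(a^-1)  (eliminate a^-1) = x^3 - 3*x
tr(a^-4) = tr(a^-3) * tr(a) - tr(a^-2)  (eliminate a^-1) = x^4 - 4*x^2 + 2
tr(a^-5) = tr(a^-4) * tr(a) - tr(a^-3)  (eliminate a^-1) = x^5 - 5*x^3 + 5*x
tr(b a^-1) = tr(b) * tr(a) - tr(b a)  (eliminate a^-1) = x*y - z
and tr(a^-2 b) = tr(b a^-1) * tr(a) - tr(b)  (eliminate a^-1) = x^2*y - x*z - y
next, tr(b a^-3) = tr(a^-2 b) * tr(a) - tr(a^-2 b a)  (eliminate a^-1) = x^3*y - x^2*z - 2*x*y + z
tr(a^-2 b a^-2) = tr(b a^-3) * tr(a) - tr(b a^-2)  (eliminate a^-1) = x^4*y - x^3*z - 3*x^2*y + 2*x*z + y
tr(a^-5 b) = tr(a^-2 b a^-2) * tr(a) - tr(a^-2 b a^-1)  (eliminate a^-1) = x^5*y - x^4*z - 4*x^3*y + 3*x^2*z + 3*x*y - z
tr(a^-4 b^-1 a^-1) = tr(a^-5) * tr(b) - tr(a^-5 b)  (eliminate b^-1) = x^4*z - x^3*y - 3*x^2*z + 2*x*y + z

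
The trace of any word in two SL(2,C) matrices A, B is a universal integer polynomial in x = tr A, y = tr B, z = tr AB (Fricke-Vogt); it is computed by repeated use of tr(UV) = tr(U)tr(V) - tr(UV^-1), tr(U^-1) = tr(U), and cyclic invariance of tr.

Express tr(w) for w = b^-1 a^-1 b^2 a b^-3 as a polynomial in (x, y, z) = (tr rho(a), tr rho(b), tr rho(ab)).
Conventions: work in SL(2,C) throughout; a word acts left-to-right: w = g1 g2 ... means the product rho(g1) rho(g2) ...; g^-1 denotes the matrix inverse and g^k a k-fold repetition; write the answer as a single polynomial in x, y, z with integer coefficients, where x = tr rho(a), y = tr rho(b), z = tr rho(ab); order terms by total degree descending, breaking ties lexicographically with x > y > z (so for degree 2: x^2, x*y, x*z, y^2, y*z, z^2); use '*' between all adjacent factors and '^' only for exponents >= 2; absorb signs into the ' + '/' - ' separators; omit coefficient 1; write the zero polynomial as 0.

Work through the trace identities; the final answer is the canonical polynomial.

-x*y^5*z + x^2*y^4 + y^6 + y^4*z^2 + 2*x*y^3*z - 2*x^2*y^2 - 6*y^4 - 2*y^2*z^2 + 9*y^2 - 2

reduce: trace(a^2 b) = trace(a) trace(b a) - trace(b) = x*z - y
so trace(a^2) = trace(a) trace(a) - trace(1) = x^2 - 2
trace(a b^2 a) = trace(b) trace(a^2 b) - trace(a^2) = x*y*z - x^2 - y^2 + 2
so trace(a b a b) = trace(a b) trace(a b) - trace(1)   [split at repeated a] = z^2 - 2
trace(a b^2 a b) = trace(b) trace(a b a b) - trace(a b a) = y*z^2 - x*z - y
reduce: trace(b^-1 a b^2 a) = trace(a b^2 a) trace(b) - trace(a b^2 a b) = x*y^2*z - x^2*y - y^3 - y*z^2 + x*z + 3*y
reduce: trace(b^2 a b^-2 a) = trace(b^-1 a b^2 a) trace(b) - trace(b^-1 a b^2 a b) = x*y^3*z - x^2*y^2 - y^4 - y^2*z^2 + x^2 + 4*y^2 - 2
trace(b^-1 a^-1 b^2 a b^-1) = trace(b^2 a b^-2) trace(a) - trace(b^2 a b^-2 a) = -x*y^3*z + x^2*y^2 + y^4 + y^2*z^2 - 4*y^2 + 2
trace(b^-1 a^-1 b^2 a) = trace(b^2 a b^-1) trace(a) - trace(b^2 a b^-1 a) = -x*y^2*z + x^2*y + y^3 + y*z^2 - 3*y
so trace(b^-3 a^-1 b^2 a) = trace(b^-1 a^-1 b^2 a b^-1) trace(b) - trace(b^-1 a^-1 b^2 a) = -x*y^4*z + x^2*y^3 + y^5 + y^3*z^2 + x*y^2*z - x^2*y - 5*y^3 - y*z^2 + 5*y
reduce: trace(b^-1 a^-1 b^2 a b^-3) = trace(b^-3 a^-1 b^2 a) trace(b) - trace(b^-3 a^-1 b^2 a b) = -x*y^5*z + x^2*y^4 + y^6 + y^4*z^2 + 2*x*y^3*z - 2*x^2*y^2 - 6*y^4 - 2*y^2*z^2 + 9*y^2 - 2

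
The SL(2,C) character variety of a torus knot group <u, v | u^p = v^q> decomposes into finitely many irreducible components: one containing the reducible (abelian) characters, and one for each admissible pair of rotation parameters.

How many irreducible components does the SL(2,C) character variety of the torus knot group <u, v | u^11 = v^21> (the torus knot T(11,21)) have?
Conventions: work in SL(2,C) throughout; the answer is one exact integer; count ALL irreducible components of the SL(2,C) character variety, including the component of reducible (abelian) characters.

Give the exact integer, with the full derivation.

In the torus knot group T(11,21), u^11 = v^21 is central, so an irreducible representation sends it to +I or -I (Schur).
This locks tr(u) to 2*cos(pi*alpha/11), alpha in 1..10, and tr(v) to 2*cos(pi*beta/21), beta in 1..20, on each component of irreducible characters.
Consistency of u^11 = (-1)^alpha I with v^21 = (-1)^beta I forces alpha = beta (mod 2).
count pairs: odd alpha (5 choices) x odd beta (10), plus even alpha (5) x even beta (10): 5*10 + 5*10 = 100.
components with irreducible characters: 100; plus the single component of reducible (abelian) characters: total 101.

101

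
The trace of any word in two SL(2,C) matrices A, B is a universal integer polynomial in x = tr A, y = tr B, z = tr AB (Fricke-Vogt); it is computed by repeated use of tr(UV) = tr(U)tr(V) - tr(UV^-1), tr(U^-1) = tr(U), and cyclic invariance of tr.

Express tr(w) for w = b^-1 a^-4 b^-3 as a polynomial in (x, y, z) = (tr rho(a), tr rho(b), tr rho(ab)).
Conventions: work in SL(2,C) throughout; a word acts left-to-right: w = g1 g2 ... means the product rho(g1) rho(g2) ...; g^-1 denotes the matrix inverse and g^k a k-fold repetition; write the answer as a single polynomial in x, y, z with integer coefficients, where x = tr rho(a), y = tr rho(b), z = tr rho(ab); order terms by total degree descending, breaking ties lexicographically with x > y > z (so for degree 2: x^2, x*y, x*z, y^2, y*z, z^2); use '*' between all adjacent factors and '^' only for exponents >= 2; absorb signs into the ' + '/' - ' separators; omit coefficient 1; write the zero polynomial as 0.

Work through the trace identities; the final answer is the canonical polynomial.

next, trace(a^-1) = trace(a) = x
and trace(a^-2) = trace(a^-1)*trace(a) - trace(1)   [inverse elimination on a] = x^2 - 2
trace(a^-1 b) = trace(b)*trace(a) - trace(b a)   [inverse elimination on a] = x*y - z
and trace(a^-2 b) = trace(a^-1 b)*trace(a) - trace(a^-1 b a)   [inverse elimination on a] = x^2*y - x*z - y
trace(a^-2 b^-1) = trace(a^-2)*trace(b) - trace(a^-2 b)   [inverse elimination on b] = x*z - y
trace(a^-1 b^-2 a^-1) = trace(a^-2 b^-1)*trace(b) - trace(a^-2)   [inverse elimination on b] = x*y*z - x^2 - y^2 + 2
trace(a^-1 b^-2) = trace(a^-1 b^-1)*trace(b) - trace(a^-1)   [inverse elimination on b] = y*z - x
next, trace(a^-3 b^-2) = trace(a^-1 b^-2 a^-1)*trace(a) - trace(a^-1 b^-2)   [inverse elimination on a] = x^2*y*z - x^3 - x*y^2 - y*z + 3*x
next, trace(a^-3 b^-1) = trace(a^-2 b^-1)*trace(a) - trace(a^-2 b^-1 a)   [inverse elimination on a] = x^2*z - x*y - z
next, trace(b^-2 a^-3 b^-1) = trace(a^-3 b^-2)*trace(b) - trace(a^-3 b^-1)   [inverse elimination on b] = x^2*y^2*z - x^3*y - x*y^3 - x^2*z - y^2*z + 4*x*y + z
trace(a^-3 b^-4) = trace(b^-2 a^-3 b^-1)*trace(b) - trace(b^-2 a^-3)   [inverse elimination on b] = x^2*y^3*z - x^3*y^2 - x*y^4 - 2*x^2*y*z - y^3*z + x^3 + 5*x*y^2 + 2*y*z - 3*x
and trace(a^-2 b^-3) = trace(a^-2 b^-2)*trace(b) - trace(a^-2 b^-1)   [inverse elimination on b] = x*y^2*z - x^2*y - y^3 - x*z + 3*y
trace(a^-2 b^-4) = trace(a^-2 b^-3)*trace(b) - trace(a^-2 b^-2)   [inverse elimination on b] = x*y^3*z - x^2*y^2 - y^4 - 2*x*y*z + x^2 + 4*y^2 - 2
and trace(b^-1 a^-4 b^-3) = trace(a^-3 b^-4)*trace(a) - trace(a^-3 b^-4 a)   [inverse elimination on a] = x^3*y^3*z - x^4*y^2 - x^2*y^4 - 2*x^3*y*z - 2*x*y^3*z + x^4 + 6*x^2*y^2 + y^4 + 4*x*y*z - 4*x^2 - 4*y^2 + 2

x^3*y^3*z - x^4*y^2 - x^2*y^4 - 2*x^3*y*z - 2*x*y^3*z + x^4 + 6*x^2*y^2 + y^4 + 4*x*y*z - 4*x^2 - 4*y^2 + 2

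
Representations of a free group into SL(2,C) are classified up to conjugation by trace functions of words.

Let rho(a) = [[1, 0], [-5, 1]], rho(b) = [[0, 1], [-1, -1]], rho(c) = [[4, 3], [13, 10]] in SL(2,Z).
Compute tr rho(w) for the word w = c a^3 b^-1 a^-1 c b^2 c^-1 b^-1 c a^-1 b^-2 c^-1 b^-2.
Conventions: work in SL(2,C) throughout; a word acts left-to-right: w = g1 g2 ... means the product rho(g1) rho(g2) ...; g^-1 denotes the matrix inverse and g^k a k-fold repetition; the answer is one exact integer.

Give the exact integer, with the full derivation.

83100886

rho(c) = [[4, 3], [13, 10]]
... * rho(a) = [[1, 0], [-5, 1]]  ->  [[-11, 3], [-37, 10]]
... * rho(a) = [[1, 0], [-5, 1]]  ->  [[-26, 3], [-87, 10]]
... * rho(a) = [[1, 0], [-5, 1]]  ->  [[-41, 3], [-137, 10]]
... * rho(b^-1) = [[-1, -1], [1, 0]]  ->  [[44, 41], [147, 137]]
... * rho(a^-1) = [[1, 0], [5, 1]]  ->  [[249, 41], [832, 137]]
... * rho(c) = [[4, 3], [13, 10]]  ->  [[1529, 1157], [5109, 3866]]
... * rho(b) = [[0, 1], [-1, -1]]  ->  [[-1157, 372], [-3866, 1243]]
... * rho(b) = [[0, 1], [-1, -1]]  ->  [[-372, -1529], [-1243, -5109]]
... * rho(c^-1) = [[10, -3], [-13, 4]]  ->  [[16157, -5000], [53987, -16707]]
... * rho(b^-1) = [[-1, -1], [1, 0]]  ->  [[-21157, -16157], [-70694, -53987]]
... * rho(c) = [[4, 3], [13, 10]]  ->  [[-294669, -225041], [-984607, -751952]]
... * rho(a^-1) = [[1, 0], [5, 1]]  ->  [[-1419874, -225041], [-4744367, -751952]]
... * rho(b^-1) = [[-1, -1], [1, 0]]  ->  [[1194833, 1419874], [3992415, 4744367]]
... * rho(b^-1) = [[-1, -1], [1, 0]]  ->  [[225041, -1194833], [751952, -3992415]]
... * rho(c^-1) = [[10, -3], [-13, 4]]  ->  [[17783239, -5454455], [59420915, -18225516]]
... * rho(b^-1) = [[-1, -1], [1, 0]]  ->  [[-23237694, -17783239], [-77646431, -59420915]]
... * rho(b^-1) = [[-1, -1], [1, 0]]  ->  [[5454455, 23237694], [18225516, 77646431]]
tr = 5454455 + 77646431 = 83100886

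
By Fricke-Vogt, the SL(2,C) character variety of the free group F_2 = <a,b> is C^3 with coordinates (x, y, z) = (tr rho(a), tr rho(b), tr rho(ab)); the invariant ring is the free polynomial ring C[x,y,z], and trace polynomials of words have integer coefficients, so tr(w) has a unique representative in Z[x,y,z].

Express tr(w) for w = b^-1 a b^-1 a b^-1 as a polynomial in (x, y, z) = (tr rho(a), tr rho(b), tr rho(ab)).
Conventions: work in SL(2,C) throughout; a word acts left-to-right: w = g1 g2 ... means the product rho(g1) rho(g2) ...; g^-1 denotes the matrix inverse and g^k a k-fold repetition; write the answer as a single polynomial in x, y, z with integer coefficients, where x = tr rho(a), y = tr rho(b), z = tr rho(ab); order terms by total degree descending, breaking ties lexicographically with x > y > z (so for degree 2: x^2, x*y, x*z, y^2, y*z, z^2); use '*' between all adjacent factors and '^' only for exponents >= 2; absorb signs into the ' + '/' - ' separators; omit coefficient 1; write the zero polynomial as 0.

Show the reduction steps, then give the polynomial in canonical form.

x^2*y^3 - 2*x*y^2*z - x^2*y + y*z^2 + x*z - y

tr(a^2) = tr(a) * tr(a) - tr(1) = x^2 - 2
tr(a^2 b) = tr(a) * tr(b a) - tr(b) = x*z - y
tr(a b^-1 a) = tr(a^2) * tr(b) - tr(a^2 b) = x^2*y - x*z - y
tr(a b a b) = tr(b a) * tr(b a) - tr(1)   [split at repeated b] = z^2 - 2
tr(a b^-1 a b) = tr(a b a) * tr(b) - tr(a b a b) = x*y*z - y^2 - z^2 + 2
tr(a b^-1 a b^-1) = tr(a b^-1 a) * tr(b) - tr(a b^-1 a b) = x^2*y^2 - 2*x*y*z + z^2 - 2
tr(b^-1 a b^-1 a b^-1) = tr(a b^-1 a b^-1) * tr(b) - tr(a b^-1 a) = x^2*y^3 - 2*x*y^2*z - x^2*y + y*z^2 + x*z - y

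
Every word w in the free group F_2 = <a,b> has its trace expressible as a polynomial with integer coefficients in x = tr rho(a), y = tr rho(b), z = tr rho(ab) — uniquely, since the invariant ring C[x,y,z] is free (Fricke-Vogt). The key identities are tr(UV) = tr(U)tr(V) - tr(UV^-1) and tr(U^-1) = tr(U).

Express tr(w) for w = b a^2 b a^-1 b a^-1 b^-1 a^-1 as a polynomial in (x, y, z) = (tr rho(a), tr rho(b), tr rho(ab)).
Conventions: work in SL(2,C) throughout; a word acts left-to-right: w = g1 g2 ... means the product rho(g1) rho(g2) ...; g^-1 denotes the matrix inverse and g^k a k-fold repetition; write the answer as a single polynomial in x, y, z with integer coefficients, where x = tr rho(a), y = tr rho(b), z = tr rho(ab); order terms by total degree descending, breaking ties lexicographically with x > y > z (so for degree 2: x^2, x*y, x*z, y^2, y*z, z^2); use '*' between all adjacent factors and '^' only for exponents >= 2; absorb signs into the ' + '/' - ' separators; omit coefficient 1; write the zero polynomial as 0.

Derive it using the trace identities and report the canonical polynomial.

tr(b^2 a) = tr(b)*tr(a b) - tr(a) = y*z - x
so tr(b^2) = tr(b)*tr(b) - tr(1) = y^2 - 2
so tr(a^2 b^2) = tr(a)*tr(b^2 a) - tr(b^2) = x*y*z - x^2 - y^2 + 2
so tr(a^2 b) = tr(a)*tr(b a) - tr(b) = x*z - y
so tr(b a^2 b^2) = tr(b)*tr(a^2 b^2) - tr(a^2 b) = x*y^2*z - x^2*y - y^3 - x*z + 3*y
reduce: tr(a b a b) = tr(b a)*tr(b a) - tr(1)   [split at repeated b] = z^2 - 2
tr(b^2 a b a) = tr(b)*tr(a b a b) - tr(a b a) = y*z^2 - x*z - y
reduce: tr(b^2 a b) = tr(b)*tr(a b^2) - tr(a b) = y^2*z - x*y - z
reduce: tr(b a^2 b^2 a) = tr(a)*tr(b^2 a b a) - tr(b^2 a b) = x*y*z^2 - x^2*z - y^2*z + z
tr(b a^-1 b a^2 b) = tr(b a^2 b^2)*tr(a) - tr(b a^2 b^2 a) = x^2*y^2*z - x^3*y - x*y^3 - x*y*z^2 + y^2*z + 3*x*y - z
so tr(a^2 b a b) = tr(a)*tr(b a b a) - tr(b a b) = x*z^2 - y*z - x
so tr(a^2 b a) = tr(a)*tr(a b a) - tr(a b) = x^2*z - x*y - z
reduce: tr(b a^2 b a b) = tr(b)*tr(a^2 b a b) - tr(a^2 b a) = x*y*z^2 - x^2*z - y^2*z + z
tr(b a b a b a) = tr(a b)*tr(a b a b) - tr(a^-1 b^-1)   [split at repeated a] = z^3 - 3*z
reduce: tr(b a^2 b a b a) = tr(a)*tr(b a b a b a) - tr(b a b a b) = x*z^3 - y*z^2 - 2*x*z + y
tr(b a^-1 b a^2 b a) = tr(b a^2 b a b)*tr(a) - tr(b a^2 b a b a) = x^2*y*z^2 - x^3*z - x*y^2*z - x*z^3 + y*z^2 + 3*x*z - y
tr(a^-1 b a^2 b a^-1 b) = tr(b a^-1 b a^2 b)*tr(a) - tr(b a^-1 b a^2 b a) = x^3*y^2*z - x^4*y - x^2*y^3 - 2*x^2*y*z^2 + x^3*z + 2*x*y^2*z + x*z^3 + 3*x^2*y - y*z^2 - 4*x*z + y
tr(b a^2 b a^-1 b) = tr(b^2 a^2 b)*tr(a) - tr(b^2 a^2 b a) = x^2*y^2*z - x^3*y - x*y^3 - x*y*z^2 + y^2*z + 3*x*y - z
tr(a^-1 b a^2 b a^-1 b a^-1) = tr(a^-1 b a^2 b a^-1 b)*tr(a) - tr(a^-1 b a^2 b a^-1 b a) = x^4*y^2*z - x^5*y - x^3*y^3 - 2*x^3*y*z^2 + x^4*z + x^2*y^2*z + x^2*z^3 + 4*x^3*y + x*y^3 - 4*x^2*z - y^2*z - 2*x*y + z
tr(b^3 a^2 b) = tr(b)*tr(b a^2 b^2) - tr(b a^2 b) = x*y^3*z - x^2*y^2 - y^4 - 2*x*y*z + x^2 + 4*y^2 - 2
tr(b^3 a^2 b a) = tr(b)*tr(b a^2 b a b) - tr(b a^2 b a) = x*y^2*z^2 - x^2*y*z - y^3*z - x*z^2 + 2*y*z + x
tr(b^2 a^2 b a^-1 b) = tr(b^3 a^2 b)*tr(a) - tr(b^3 a^2 b a) = x^2*y^3*z - x^3*y^2 - x*y^4 - x*y^2*z^2 - x^2*y*z + y^3*z + x^3 + 4*x*y^2 + x*z^2 - 2*y*z - 3*x
reduce: tr(a b^2 a^2) = tr(a)*tr(a b^2 a) - tr(a b^2) = x^2*y*z - x^3 - x*y^2 - y*z + 3*x
so tr(b a b^2 a^2 b) = tr(b)*tr(a b^2 a^2 b) - tr(a b^2 a^2) = x*y^2*z^2 - 2*x^2*y*z - y^3*z + x^3 + x*y^2 + 2*y*z - 3*x
so tr(a^2 b a b a) = tr(a)*tr(b a b a^2) - tr(b a b a) = x^2*z^2 - x*y*z - x^2 - z^2 + 2
reduce: tr(b a b^2 a^2 b a) = tr(b)*tr(a^2 b a b a b) - tr(a^2 b a b a) = x*y*z^3 - x^2*z^2 - y^2*z^2 - x*y*z + x^2 + y^2 + z^2 - 2
so tr(b^2 a^2 b a^-1 b a) = tr(b a b^2 a^2 b)*tr(a) - tr(b a b^2 a^2 b a) = x^2*y^2*z^2 - 2*x^3*y*z - x*y^3*z - x*y*z^3 + x^4 + x^2*y^2 + x^2*z^2 + y^2*z^2 + 3*x*y*z - 4*x^2 - y^2 - z^2 + 2
tr(b a^2 b a^-1 b a^-1 b) = tr(b^2 a^2 b a^-1 b)*tr(a) - tr(b^2 a^2 b a^-1 b a) = x^3*y^3*z - x^4*y^2 - x^2*y^4 - 2*x^2*y^2*z^2 + x^3*y*z + 2*x*y^3*z + x*y*z^3 + 3*x^2*y^2 - y^2*z^2 - 5*x*y*z + x^2 + y^2 + z^2 - 2
tr(b a b a^2 b^2) = tr(b)*tr(b a b a^2 b) - tr(b a b a^2) = x*y^2*z^2 - x^2*y*z - y^3*z - x*z^2 + 2*y*z + x
reduce: tr(b a b a^2 b^2 a) = tr(b)*tr(a b a b a^2 b) - tr(a b a b a^2) = x*y*z^3 - x^2*z^2 - y^2*z^2 - x*y*z + x^2 + y^2 + z^2 - 2
tr(b a^-1 b a b a^2 b) = tr(b a b a^2 b^2)*tr(a) - tr(b a b a^2 b^2 a) = x^2*y^2*z^2 - x^3*y*z - x*y^3*z - x*y*z^3 + y^2*z^2 + 3*x*y*z - y^2 - z^2 + 2
tr(b a b^2 a b a) = tr(b)*tr(a b a b a b) - tr(a b a b a) = y*z^3 - x*z^2 - 2*y*z + x
reduce: tr(b a b^2 a b) = tr(b)*tr(a b^2 a b) - tr(a b^2 a) = y^2*z^2 - 2*x*y*z + x^2 - 2
tr(b a b a^2 b a b) = tr(a)*tr(b a b^2 a b a) - tr(b a b^2 a b) = x*y*z^3 - x^2*z^2 - y^2*z^2 + 2
reduce: tr(b a b a b a b a) = tr(a b)*tr(a b a b a b) - tr(a^-1 b^-1 a^-1 b^-1)   [split at repeated a] = z^4 - 4*z^2 + 2
tr(b a b a^2 b a b a) = tr(a)*tr(b a b a b a b a) - tr(b a b a b a b) = x*z^4 - y*z^3 - 3*x*z^2 + 2*y*z + x
tr(b a^-1 b a b a^2 b a) = tr(b a b a^2 b a b)*tr(a) - tr(b a b a^2 b a b a) = x^2*y*z^3 - x^3*z^2 - x*y^2*z^2 - x*z^4 + y*z^3 + 3*x*z^2 - 2*y*z + x
tr(b a^2 b a^-1 b a^-1 b a) = tr(b a^-1 b a b a^2 b)*tr(a) - tr(b a^-1 b a b a^2 b a) = x^3*y^2*z^2 - x^4*y*z - x^2*y^3*z - 2*x^2*y*z^3 + x^3*z^2 + 2*x*y^2*z^2 + x*z^4 + 3*x^2*y*z - y*z^3 - x*y^2 - 4*x*z^2 + 2*y*z + x
tr(a^-1 b a^2 b a^-1 b a^-1 b) = tr(b a^2 b a^-1 b a^-1 b)*tr(a) - tr(b a^2 b a^-1 b a^-1 b a) = x^4*y^3*z - x^5*y^2 - x^3*y^4 - 3*x^3*y^2*z^2 + 2*x^4*y*z + 3*x^2*y^3*z + 3*x^2*y*z^3 + 3*x^3*y^2 - x^3*z^2 - 3*x*y^2*z^2 - x*z^4 - 8*x^2*y*z + y*z^3 + x^3 + 2*x*y^2 + 5*x*z^2 - 2*y*z - 3*x
reduce: tr(b a^2 b a^-1 b a^-1 b^-1 a^-1) = tr(a^-1 b a^2 b a^-1 b a^-1)*tr(b) - tr(a^-1 b a^2 b a^-1 b a^-1 b) = x^3*y^2*z^2 - x^4*y*z - 2*x^2*y^3*z - 2*x^2*y*z^3 + x^3*y^2 + x^3*z^2 + x*y^4 + 3*x*y^2*z^2 + x*z^4 + 4*x^2*y*z - y^3*z - y*z^3 - x^3 - 4*x*y^2 - 5*x*z^2 + 3*y*z + 3*x

x^3*y^2*z^2 - x^4*y*z - 2*x^2*y^3*z - 2*x^2*y*z^3 + x^3*y^2 + x^3*z^2 + x*y^4 + 3*x*y^2*z^2 + x*z^4 + 4*x^2*y*z - y^3*z - y*z^3 - x^3 - 4*x*y^2 - 5*x*z^2 + 3*y*z + 3*x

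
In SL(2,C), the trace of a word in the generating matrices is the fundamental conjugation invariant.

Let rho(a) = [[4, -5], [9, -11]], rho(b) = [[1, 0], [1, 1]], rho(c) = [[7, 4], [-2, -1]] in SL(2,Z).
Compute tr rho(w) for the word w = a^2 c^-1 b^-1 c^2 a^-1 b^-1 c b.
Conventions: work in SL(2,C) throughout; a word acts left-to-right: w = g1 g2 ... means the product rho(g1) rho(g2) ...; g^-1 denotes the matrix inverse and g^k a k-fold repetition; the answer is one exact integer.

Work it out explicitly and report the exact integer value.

7576376

rho(a) = [[4, -5], [9, -11]]
... * rho(a) = [[4, -5], [9, -11]]  ->  [[-29, 35], [-63, 76]]
... * rho(c^-1) = [[-1, -4], [2, 7]]  ->  [[99, 361], [215, 784]]
... * rho(b^-1) = [[1, 0], [-1, 1]]  ->  [[-262, 361], [-569, 784]]
... * rho(c) = [[7, 4], [-2, -1]]  ->  [[-2556, -1409], [-5551, -3060]]
... * rho(c) = [[7, 4], [-2, -1]]  ->  [[-15074, -8815], [-32737, -19144]]
... * rho(a^-1) = [[-11, 5], [-9, 4]]  ->  [[245149, -110630], [532403, -240261]]
... * rho(b^-1) = [[1, 0], [-1, 1]]  ->  [[355779, -110630], [772664, -240261]]
... * rho(c) = [[7, 4], [-2, -1]]  ->  [[2711713, 1533746], [5889170, 3330917]]
... * rho(b) = [[1, 0], [1, 1]]  ->  [[4245459, 1533746], [9220087, 3330917]]
tr = 4245459 + 3330917 = 7576376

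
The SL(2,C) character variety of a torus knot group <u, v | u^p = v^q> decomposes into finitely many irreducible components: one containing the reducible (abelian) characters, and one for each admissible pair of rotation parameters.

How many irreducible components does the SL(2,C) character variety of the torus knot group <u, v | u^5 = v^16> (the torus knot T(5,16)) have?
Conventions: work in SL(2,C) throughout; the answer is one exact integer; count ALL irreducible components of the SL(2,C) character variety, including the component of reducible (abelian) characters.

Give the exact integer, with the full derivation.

31

Gamma = < u, v | u^5 = v^16 > (torus knot T(5,16)); the central element u^5 = v^16 acts as +I or -I in any irreducible SL(2,C) representation.
This locks tr(u) to 2*cos(pi*alpha/5), alpha in 1..4, and tr(v) to 2*cos(pi*beta/16), beta in 1..15, on each component of irreducible characters.
Consistency of u^5 = (-1)^alpha I with v^16 = (-1)^beta I forces alpha = beta (mod 2).
count pairs: odd alpha (2 choices) x odd beta (8), plus even alpha (2) x even beta (7): 2*8 + 2*7 = 30.
That is 30 components of irreducible characters, and with the reducible (abelian) component the total is 31.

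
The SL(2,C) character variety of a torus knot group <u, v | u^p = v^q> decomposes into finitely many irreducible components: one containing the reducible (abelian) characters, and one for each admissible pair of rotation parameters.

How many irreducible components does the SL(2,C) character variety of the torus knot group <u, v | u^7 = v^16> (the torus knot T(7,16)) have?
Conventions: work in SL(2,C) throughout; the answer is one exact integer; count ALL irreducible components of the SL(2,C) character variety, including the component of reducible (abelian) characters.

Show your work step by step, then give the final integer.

46

In the torus knot group T(7,16), u^7 = v^16 is central, so an irreducible representation sends it to +I or -I (Schur).
This locks tr(u) to 2*cos(pi*alpha/7), alpha in 1..6, and tr(v) to 2*cos(pi*beta/16), beta in 1..15, on each component of irreducible characters.
Consistency of u^7 = (-1)^alpha I with v^16 = (-1)^beta I forces alpha = beta (mod 2).
Counting: 3 odd alphas x 8 odd betas + 3 even alphas x 7 even betas = 24 + 21 = 45.
components with irreducible characters: 45; plus the single component of reducible (abelian) characters: total 46.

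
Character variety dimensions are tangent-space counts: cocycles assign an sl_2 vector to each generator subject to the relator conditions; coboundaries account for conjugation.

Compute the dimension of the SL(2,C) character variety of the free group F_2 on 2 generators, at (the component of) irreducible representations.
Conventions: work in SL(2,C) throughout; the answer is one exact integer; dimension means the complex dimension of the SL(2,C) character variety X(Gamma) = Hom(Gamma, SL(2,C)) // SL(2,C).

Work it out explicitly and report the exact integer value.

3

The free group F_2: 2 generators, no relators.
So Z^1 = (sl_2)^2 in full: dim Z^1 = 6.
At an irreducible rho the centralizer of the image in sl_2 is 0, so the coboundary map sl_2 -> Z^1 is injective: dim B^1 = 3.
dim X = dim H^1 = dim Z^1 - dim B^1 = 6 - 3 = 3.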